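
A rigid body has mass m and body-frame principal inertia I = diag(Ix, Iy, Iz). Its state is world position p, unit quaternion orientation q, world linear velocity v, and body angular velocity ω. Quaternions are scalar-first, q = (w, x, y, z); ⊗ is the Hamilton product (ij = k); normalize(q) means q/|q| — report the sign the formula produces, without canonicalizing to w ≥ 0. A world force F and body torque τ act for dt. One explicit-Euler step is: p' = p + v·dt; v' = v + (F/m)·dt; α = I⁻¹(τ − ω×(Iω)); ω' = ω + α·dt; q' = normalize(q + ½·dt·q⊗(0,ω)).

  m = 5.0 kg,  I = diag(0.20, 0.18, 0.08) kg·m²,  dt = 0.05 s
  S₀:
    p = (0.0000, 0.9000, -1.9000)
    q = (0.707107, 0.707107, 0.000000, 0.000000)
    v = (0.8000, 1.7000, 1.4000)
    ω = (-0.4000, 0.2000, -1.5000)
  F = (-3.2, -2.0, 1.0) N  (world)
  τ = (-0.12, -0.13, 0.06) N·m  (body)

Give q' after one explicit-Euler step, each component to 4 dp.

q' = (0.7136, 0.6995, 0.0300, -0.0230)

2q̇ = q⊗(0,ω) = (0.2828428, -0.2828428, 1.2020819, -0.9192391)
updated quaternion q' = (0.7136, 0.6995, 0.0300, -0.0230)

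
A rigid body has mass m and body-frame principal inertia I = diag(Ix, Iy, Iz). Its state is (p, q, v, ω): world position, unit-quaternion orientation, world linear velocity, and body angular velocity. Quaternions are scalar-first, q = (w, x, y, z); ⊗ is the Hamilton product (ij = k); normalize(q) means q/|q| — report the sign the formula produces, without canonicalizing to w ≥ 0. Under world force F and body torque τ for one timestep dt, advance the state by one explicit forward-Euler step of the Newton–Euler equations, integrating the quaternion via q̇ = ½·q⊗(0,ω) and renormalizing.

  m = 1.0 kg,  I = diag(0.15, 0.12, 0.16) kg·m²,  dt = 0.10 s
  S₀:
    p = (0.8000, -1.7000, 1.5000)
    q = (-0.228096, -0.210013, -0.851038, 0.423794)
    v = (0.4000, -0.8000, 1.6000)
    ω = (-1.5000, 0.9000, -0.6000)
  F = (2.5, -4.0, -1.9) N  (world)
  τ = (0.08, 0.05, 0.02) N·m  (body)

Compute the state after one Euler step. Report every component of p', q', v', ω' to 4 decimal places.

precession coupling ω×(Iω) = (-0.0216, -0.0090, 0.0405)
α = I⁻¹(τ − ω×Iω) = (0.6773, 0.4917, -0.1281)
ω' = ω + α·dt = (-1.4323, 0.9492, -0.6128)
q⊗(0,ω) = (0.7051911, 0.4713522, -0.9669852, -1.3287111)
q + ½dt·q⊗(0,ω), renormalized = (-0.1920, -0.1857, -0.8956, 0.3558)
linear accel F/m = (2.5000, -4.0000, -1.9000)
p + v·dt = (0.8400, -1.7800, 1.6600)
new velocity v' = (0.6500, -1.2000, 1.4100)

p' = (0.8400, -1.7800, 1.6600)
q' = (-0.1920, -0.1857, -0.8956, 0.3558)
v' = (0.6500, -1.2000, 1.4100)
ω' = (-1.4323, 0.9492, -0.6128)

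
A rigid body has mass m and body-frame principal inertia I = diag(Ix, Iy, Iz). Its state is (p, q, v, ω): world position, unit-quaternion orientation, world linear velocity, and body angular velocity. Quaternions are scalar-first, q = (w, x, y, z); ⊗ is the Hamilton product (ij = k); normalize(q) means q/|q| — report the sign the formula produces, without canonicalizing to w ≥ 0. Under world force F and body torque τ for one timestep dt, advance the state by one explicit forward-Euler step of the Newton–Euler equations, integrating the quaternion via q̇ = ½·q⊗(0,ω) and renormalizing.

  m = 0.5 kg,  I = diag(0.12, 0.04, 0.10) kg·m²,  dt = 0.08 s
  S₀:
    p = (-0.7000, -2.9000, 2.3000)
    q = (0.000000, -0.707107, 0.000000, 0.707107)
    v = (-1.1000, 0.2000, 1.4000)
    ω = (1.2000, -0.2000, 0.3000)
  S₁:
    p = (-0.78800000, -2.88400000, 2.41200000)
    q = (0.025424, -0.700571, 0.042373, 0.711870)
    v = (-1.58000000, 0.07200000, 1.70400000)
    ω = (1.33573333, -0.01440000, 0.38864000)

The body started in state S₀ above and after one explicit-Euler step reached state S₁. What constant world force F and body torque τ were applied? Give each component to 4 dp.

rate change Δω = (0.13573333, 0.18560000, 0.08864000)
applied torque τ = (0.2000, 0.1000, 0.1300)
v₁ − v₀ = (-0.48000000, -0.12800000, 0.30400000)
m·(v₁−v₀)/dt = (-3.0000, -0.8000, 1.9000)

F = (-3.0000, -0.8000, 1.9000)
τ = (0.2000, 0.1000, 0.1300)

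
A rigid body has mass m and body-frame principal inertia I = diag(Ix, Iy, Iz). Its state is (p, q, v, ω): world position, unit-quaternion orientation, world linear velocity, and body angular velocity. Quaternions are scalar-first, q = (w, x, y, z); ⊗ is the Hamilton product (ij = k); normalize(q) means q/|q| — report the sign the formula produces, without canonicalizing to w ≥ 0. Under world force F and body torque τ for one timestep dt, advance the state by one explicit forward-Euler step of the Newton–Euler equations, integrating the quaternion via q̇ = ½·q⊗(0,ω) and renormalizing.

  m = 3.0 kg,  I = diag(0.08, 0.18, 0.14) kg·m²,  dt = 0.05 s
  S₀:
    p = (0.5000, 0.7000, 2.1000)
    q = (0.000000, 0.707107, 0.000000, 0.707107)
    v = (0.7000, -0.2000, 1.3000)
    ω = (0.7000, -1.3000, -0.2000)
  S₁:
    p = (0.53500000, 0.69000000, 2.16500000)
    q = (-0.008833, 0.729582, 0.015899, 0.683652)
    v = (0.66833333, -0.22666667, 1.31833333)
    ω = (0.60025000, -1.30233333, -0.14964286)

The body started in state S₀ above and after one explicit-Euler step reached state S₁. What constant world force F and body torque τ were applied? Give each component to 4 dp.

F = (-1.9000, -1.6000, 1.1000)
τ = (-0.1700, 0.0000, 0.0500)

velocity change Δv = (-0.03166667, -0.02666667, 0.01833333)
m·(v₁−v₀)/dt = (-1.9000, -1.6000, 1.1000)
rate change Δω = (-0.09975000, -0.00233333, 0.05035714)
precession coupling = (-0.0104, 0.0084, -0.0910)
applied torque τ = (-0.1700, 0.0000, 0.0500)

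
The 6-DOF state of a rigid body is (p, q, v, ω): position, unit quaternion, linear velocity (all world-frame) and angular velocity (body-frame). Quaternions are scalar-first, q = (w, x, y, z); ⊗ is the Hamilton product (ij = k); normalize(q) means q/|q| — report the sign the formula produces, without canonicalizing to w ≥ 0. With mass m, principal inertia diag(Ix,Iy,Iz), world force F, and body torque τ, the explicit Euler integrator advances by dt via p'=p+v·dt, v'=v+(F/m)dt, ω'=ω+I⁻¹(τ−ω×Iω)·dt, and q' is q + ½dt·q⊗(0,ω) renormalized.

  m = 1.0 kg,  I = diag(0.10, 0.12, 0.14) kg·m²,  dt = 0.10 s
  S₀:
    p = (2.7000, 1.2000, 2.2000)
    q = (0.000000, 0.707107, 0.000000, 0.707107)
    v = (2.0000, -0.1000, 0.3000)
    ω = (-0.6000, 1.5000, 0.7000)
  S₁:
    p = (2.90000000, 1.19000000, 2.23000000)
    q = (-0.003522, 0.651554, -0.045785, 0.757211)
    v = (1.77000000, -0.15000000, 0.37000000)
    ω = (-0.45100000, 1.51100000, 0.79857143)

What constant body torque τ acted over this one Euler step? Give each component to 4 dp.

ω₁ − ω₀ = (0.14900000, 0.01100000, 0.09857143)
gyro term ω₀×Iω₀ = (0.0210, 0.0168, -0.0180)
I·α + gyro = (0.1700, 0.0300, 0.1200)

τ = (0.1700, 0.0300, 0.1200)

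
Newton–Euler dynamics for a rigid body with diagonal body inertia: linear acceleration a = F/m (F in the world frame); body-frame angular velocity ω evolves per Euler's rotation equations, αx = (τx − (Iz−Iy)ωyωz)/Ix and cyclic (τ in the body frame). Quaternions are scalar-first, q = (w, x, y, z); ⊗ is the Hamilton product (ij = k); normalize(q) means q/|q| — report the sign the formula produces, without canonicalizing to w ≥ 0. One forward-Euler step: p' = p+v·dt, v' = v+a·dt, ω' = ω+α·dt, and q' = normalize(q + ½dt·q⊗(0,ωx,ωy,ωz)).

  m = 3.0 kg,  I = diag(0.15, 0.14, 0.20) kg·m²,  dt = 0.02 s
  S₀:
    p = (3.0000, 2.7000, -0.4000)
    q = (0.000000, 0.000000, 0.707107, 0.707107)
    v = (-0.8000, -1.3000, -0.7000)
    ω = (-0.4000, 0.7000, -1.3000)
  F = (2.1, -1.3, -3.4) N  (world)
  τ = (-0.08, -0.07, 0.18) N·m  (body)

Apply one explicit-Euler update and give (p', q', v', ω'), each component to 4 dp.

(τ − ω×Iω)/I = (-0.1693, -0.3143, 0.8860)
new body rate ω' = (-0.4034, 0.6937, -1.2823)
q⊗(0,ω) = (0.4242642, -1.4142140, -0.2828428, 0.2828428)
updated quaternion q' = (0.0042, -0.0141, 0.7042, 0.7099)
a = F/m = (0.7000, -0.4333, -1.1333)
p' = p + v·dt = (2.9840, 2.6740, -0.4140)
v' = v + a·dt = (-0.7860, -1.3087, -0.7227)

p' = (2.9840, 2.6740, -0.4140)
q' = (0.0042, -0.0141, 0.7042, 0.7099)
v' = (-0.7860, -1.3087, -0.7227)
ω' = (-0.4034, 0.6937, -1.2823)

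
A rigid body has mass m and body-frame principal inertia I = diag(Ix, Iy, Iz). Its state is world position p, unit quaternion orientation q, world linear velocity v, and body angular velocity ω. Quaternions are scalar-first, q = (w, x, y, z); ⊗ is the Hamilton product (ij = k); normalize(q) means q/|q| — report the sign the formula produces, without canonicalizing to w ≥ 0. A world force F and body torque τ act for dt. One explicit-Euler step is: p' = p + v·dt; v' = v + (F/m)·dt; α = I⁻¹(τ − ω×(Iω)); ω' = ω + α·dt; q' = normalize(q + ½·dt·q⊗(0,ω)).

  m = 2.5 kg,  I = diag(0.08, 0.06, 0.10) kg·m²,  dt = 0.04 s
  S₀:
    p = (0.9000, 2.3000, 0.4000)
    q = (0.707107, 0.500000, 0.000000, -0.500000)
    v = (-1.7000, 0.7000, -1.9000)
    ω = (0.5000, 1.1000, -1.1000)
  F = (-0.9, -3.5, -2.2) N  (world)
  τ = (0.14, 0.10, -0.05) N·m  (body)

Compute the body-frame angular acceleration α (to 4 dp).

α = (2.3550, 1.4833, -0.3900)

gyro term ω×Iω = (-0.0484, 0.0110, -0.0110)
(τ − ω×Iω)/I = (2.3550, 1.4833, -0.3900)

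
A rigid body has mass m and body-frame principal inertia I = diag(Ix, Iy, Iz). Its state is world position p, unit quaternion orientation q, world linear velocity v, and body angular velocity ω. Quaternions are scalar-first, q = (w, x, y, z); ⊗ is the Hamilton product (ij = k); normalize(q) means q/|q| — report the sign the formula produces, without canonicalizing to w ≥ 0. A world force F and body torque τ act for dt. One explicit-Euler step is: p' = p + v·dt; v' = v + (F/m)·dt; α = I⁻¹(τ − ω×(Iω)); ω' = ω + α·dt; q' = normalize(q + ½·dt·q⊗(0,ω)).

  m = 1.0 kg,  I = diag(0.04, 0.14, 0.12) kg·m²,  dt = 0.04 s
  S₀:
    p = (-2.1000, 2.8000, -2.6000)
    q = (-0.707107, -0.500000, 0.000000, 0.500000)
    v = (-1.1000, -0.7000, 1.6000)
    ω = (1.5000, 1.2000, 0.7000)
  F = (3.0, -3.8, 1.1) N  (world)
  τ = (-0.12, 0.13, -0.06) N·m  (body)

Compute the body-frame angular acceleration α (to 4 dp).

precession coupling ω×(Iω) = (-0.0168, -0.0840, 0.1800)
angular accel α = (-2.5800, 1.5286, -2.0000)

α = (-2.5800, 1.5286, -2.0000)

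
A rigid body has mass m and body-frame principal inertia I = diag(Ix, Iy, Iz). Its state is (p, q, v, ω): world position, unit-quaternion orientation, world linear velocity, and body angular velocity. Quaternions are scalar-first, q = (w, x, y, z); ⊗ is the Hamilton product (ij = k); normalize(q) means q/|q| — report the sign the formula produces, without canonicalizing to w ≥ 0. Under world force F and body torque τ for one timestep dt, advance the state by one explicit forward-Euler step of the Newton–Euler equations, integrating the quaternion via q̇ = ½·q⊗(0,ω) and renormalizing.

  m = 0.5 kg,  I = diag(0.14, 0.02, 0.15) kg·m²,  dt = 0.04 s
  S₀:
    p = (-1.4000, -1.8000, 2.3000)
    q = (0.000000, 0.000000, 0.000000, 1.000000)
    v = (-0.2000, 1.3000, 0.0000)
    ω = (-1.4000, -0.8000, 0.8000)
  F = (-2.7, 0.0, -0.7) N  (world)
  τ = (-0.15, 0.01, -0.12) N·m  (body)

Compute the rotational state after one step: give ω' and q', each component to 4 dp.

α = I⁻¹(τ − ω×Iω) = (-0.4771, -0.0600, 0.0960)
new body rate ω' = (-1.4191, -0.8024, 0.8038)
q⊗(0,ω) = (-0.8000000, 0.8000000, -1.4000000, 0.0000000)
q + ½dt·q⊗(0,ω), renormalized = (-0.0160, 0.0160, -0.0280, 0.9994)

ω' = (-1.4191, -0.8024, 0.8038)
q' = (-0.0160, 0.0160, -0.0280, 0.9994)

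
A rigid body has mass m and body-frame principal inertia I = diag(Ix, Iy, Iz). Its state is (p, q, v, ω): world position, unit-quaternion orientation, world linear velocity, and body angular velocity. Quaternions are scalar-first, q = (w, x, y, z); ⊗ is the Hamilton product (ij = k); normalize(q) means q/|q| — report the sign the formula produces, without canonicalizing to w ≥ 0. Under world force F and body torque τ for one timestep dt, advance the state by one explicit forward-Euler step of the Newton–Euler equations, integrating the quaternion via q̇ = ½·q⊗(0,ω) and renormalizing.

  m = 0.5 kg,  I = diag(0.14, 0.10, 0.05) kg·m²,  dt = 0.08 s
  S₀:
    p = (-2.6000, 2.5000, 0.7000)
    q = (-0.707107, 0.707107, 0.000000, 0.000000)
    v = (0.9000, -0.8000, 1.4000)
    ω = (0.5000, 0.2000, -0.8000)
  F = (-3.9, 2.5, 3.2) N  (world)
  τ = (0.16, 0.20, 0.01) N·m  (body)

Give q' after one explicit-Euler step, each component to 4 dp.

q' = (-0.7207, 0.6924, 0.0170, 0.0283)

q⊗(0,ω) = (-0.3535535, -0.3535535, 0.4242642, 0.7071070)
q' = normalize(q + ½dt·q⊗(0,ω)) = (-0.7207, 0.6924, 0.0170, 0.0283)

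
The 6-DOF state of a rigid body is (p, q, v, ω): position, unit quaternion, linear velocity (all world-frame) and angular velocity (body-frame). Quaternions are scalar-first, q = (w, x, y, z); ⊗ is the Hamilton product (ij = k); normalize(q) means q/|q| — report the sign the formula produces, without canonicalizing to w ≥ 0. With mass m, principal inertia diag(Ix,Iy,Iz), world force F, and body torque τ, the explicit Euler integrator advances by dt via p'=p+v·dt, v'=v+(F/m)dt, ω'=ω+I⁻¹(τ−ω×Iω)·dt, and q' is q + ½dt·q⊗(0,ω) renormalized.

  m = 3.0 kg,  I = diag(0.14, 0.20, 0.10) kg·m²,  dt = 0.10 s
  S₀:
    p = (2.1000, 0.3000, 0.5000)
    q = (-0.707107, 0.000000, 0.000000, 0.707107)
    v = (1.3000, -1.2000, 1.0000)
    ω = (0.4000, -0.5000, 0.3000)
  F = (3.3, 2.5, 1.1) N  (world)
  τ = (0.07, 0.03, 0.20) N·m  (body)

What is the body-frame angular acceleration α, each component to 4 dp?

α = (0.3929, 0.1260, 2.1200)

precession coupling ω×(Iω) = (0.0150, 0.0048, -0.0120)
(τ − ω×Iω)/I = (0.3929, 0.1260, 2.1200)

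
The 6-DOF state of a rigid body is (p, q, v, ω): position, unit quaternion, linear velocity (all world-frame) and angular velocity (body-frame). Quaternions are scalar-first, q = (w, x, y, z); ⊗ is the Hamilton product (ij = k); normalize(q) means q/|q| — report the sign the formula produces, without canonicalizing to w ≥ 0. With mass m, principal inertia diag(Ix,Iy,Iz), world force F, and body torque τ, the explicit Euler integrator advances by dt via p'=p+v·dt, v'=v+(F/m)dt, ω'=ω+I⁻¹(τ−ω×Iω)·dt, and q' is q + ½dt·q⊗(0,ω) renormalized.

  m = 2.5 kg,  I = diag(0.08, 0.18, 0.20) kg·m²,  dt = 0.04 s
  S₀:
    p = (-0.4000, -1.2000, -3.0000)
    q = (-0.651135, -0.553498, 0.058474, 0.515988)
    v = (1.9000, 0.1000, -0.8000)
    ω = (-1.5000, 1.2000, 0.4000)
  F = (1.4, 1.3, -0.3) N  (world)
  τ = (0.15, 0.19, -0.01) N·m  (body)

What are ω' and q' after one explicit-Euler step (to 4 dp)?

ω' = (-1.4298, 1.2262, 0.4340)
q' = (-0.6728, -0.5455, 0.0318, 0.4989)

α = I⁻¹(τ − ω×Iω) = (1.7550, 0.6556, 0.8500)
ω' = ω + α·dt = (-1.4298, 1.2262, 0.4340)
q⊗(0,ω) = (-1.1068110, 0.3809065, -1.3339448, -0.8369406)
q + ½dt·q⊗(0,ω), renormalized = (-0.6728, -0.5455, 0.0318, 0.4989)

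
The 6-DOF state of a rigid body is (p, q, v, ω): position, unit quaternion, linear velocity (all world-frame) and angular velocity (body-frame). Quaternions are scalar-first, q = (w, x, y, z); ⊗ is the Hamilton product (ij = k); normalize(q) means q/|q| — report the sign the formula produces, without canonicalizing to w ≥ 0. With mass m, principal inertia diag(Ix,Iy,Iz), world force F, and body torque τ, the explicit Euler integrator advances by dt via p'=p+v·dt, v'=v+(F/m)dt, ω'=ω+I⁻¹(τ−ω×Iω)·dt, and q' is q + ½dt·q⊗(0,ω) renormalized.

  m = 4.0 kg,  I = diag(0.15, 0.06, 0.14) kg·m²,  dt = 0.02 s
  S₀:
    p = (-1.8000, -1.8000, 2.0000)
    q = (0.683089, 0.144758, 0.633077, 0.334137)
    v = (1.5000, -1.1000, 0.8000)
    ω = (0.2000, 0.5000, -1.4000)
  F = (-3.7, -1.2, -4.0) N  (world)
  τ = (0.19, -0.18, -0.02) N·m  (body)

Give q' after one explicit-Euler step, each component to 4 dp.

q' = (0.6842, 0.1356, 0.6391, 0.3240)

Hamilton product q⊗(0,ω) = (0.1223017, -0.9167585, 0.6110331, -1.0105610)
q' = normalize(q + ½dt·q⊗(0,ω)) = (0.6842, 0.1356, 0.6391, 0.3240)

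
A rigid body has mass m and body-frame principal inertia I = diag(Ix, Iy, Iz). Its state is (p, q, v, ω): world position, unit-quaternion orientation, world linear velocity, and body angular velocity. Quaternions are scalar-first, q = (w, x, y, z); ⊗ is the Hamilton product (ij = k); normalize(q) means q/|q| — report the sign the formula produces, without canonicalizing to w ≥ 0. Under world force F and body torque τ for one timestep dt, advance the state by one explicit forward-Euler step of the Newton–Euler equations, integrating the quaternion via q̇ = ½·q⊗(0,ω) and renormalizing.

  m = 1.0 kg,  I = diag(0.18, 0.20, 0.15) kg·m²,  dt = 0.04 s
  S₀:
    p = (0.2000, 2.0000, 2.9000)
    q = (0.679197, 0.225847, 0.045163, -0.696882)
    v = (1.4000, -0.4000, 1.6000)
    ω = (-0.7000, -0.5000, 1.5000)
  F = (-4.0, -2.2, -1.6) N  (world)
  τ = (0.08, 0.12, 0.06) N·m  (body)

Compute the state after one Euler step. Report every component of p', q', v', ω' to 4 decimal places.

a = (-4.0000, -2.2000, -1.6000)
p + v·dt = (0.2560, 1.9840, 2.9640)
v' = v + a·dt = (1.2400, -0.4880, 1.5360)
ω×(Iω) gyroscopic = (0.0375, -0.0315, 0.0070)
α = I⁻¹(τ − ω×Iω) = (0.2361, 0.7575, 0.3533)
ω + α·dt = (-0.6906, -0.4697, 1.5141)
Hamilton product q⊗(0,ω) = (1.2259974, -0.7561344, -0.1905516, 0.9374861)
q' = normalize(q + ½dt·q⊗(0,ω)) = (0.7033, 0.2106, 0.0413, -0.6777)

p' = (0.2560, 1.9840, 2.9640)
q' = (0.7033, 0.2106, 0.0413, -0.6777)
v' = (1.2400, -0.4880, 1.5360)
ω' = (-0.6906, -0.4697, 1.5141)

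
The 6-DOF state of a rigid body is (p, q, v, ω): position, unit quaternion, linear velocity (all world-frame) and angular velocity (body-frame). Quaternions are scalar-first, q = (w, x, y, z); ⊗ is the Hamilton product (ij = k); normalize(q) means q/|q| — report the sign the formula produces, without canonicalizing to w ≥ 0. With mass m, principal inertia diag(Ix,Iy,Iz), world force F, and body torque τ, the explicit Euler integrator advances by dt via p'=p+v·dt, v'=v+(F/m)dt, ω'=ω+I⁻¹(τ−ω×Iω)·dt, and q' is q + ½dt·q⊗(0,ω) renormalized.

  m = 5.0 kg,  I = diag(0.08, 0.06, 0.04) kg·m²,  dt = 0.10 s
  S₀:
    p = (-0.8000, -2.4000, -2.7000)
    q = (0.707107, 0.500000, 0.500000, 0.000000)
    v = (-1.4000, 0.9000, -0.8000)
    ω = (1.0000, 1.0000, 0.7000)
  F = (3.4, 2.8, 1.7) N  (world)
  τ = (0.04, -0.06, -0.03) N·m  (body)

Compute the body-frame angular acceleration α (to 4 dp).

α = (0.6750, -1.4667, -0.2500)

gyro term ω×Iω = (-0.0140, 0.0280, -0.0200)
angular accel α = (0.6750, -1.4667, -0.2500)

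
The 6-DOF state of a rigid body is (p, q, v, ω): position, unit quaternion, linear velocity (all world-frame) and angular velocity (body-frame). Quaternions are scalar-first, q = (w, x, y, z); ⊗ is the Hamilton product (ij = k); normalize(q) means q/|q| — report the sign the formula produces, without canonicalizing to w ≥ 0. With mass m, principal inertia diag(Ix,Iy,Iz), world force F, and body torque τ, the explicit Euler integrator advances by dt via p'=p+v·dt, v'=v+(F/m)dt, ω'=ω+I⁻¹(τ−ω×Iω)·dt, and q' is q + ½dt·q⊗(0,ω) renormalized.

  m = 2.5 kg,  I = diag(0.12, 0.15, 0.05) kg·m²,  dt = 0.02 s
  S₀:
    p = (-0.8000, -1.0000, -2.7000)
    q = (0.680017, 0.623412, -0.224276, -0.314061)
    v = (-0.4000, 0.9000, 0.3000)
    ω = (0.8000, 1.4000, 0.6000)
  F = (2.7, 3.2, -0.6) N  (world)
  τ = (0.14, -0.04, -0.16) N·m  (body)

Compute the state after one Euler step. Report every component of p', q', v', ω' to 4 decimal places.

gyro term ω×Iω = (-0.0840, 0.0336, 0.0336)
α = I⁻¹(τ − ω×Iω) = (1.8667, -0.4907, -3.8720)
new body rate ω' = (0.8373, 1.3902, 0.5226)
2q̇ = q⊗(0,ω) = (0.0036934, 0.8491334, 0.3267278, 1.4602078)
q' = normalize(q + ½dt·q⊗(0,ω)) = (0.6800, 0.6318, -0.2210, -0.2994)
linear accel F/m = (1.0800, 1.2800, -0.2400)
p + v·dt = (-0.8080, -0.9820, -2.6940)
v + (F/m)dt = (-0.3784, 0.9256, 0.2952)

p' = (-0.8080, -0.9820, -2.6940)
q' = (0.6800, 0.6318, -0.2210, -0.2994)
v' = (-0.3784, 0.9256, 0.2952)
ω' = (0.8373, 1.3902, 0.5226)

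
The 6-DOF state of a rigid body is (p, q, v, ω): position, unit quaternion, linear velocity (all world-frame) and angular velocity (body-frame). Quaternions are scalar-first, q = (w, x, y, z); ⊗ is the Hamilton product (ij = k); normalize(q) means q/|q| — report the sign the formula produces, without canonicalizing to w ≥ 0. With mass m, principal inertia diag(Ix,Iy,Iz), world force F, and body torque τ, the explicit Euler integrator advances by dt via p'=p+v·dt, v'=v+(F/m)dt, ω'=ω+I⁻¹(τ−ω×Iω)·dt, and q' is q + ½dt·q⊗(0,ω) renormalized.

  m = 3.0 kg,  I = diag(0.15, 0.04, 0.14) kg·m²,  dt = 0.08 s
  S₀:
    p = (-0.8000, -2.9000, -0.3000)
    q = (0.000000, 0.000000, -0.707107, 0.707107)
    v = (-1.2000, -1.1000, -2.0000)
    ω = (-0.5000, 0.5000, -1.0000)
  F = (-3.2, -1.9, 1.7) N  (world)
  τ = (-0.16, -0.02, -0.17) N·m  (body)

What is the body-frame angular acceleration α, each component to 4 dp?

gyro term ω×Iω = (-0.0500, 0.0050, 0.0275)
angular accel α = (-0.7333, -0.6250, -1.4107)

α = (-0.7333, -0.6250, -1.4107)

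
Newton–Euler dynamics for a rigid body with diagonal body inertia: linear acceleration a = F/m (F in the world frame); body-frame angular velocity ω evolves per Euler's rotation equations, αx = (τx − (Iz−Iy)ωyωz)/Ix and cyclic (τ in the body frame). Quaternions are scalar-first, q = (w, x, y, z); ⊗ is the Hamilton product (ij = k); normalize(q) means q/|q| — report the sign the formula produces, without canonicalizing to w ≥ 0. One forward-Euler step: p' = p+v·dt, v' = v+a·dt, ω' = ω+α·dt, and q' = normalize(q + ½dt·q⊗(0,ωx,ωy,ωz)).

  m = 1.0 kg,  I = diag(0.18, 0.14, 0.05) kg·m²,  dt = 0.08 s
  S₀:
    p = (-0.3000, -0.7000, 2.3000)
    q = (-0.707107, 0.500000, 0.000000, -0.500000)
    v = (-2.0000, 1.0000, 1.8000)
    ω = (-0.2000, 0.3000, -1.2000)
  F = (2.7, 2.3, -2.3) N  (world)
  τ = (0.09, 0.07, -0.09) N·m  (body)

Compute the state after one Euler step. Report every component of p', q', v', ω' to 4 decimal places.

new position p' = (-0.4600, -0.6200, 2.4440)
new velocity v' = (-1.7840, 1.1840, 1.6160)
ω×(Iω) gyroscopic = (0.0324, 0.0312, 0.0024)
(τ − ω×Iω)/I = (0.3200, 0.2771, -1.8480)
ω' = ω + α·dt = (-0.1744, 0.3222, -1.3478)
2q̇ = q⊗(0,ω) = (-0.5000000, 0.2914214, 0.4878679, 0.9985284)
q' = normalize(q + ½dt·q⊗(0,ω)) = (-0.7262, 0.5110, 0.0195, -0.4595)

p' = (-0.4600, -0.6200, 2.4440)
q' = (-0.7262, 0.5110, 0.0195, -0.4595)
v' = (-1.7840, 1.1840, 1.6160)
ω' = (-0.1744, 0.3222, -1.3478)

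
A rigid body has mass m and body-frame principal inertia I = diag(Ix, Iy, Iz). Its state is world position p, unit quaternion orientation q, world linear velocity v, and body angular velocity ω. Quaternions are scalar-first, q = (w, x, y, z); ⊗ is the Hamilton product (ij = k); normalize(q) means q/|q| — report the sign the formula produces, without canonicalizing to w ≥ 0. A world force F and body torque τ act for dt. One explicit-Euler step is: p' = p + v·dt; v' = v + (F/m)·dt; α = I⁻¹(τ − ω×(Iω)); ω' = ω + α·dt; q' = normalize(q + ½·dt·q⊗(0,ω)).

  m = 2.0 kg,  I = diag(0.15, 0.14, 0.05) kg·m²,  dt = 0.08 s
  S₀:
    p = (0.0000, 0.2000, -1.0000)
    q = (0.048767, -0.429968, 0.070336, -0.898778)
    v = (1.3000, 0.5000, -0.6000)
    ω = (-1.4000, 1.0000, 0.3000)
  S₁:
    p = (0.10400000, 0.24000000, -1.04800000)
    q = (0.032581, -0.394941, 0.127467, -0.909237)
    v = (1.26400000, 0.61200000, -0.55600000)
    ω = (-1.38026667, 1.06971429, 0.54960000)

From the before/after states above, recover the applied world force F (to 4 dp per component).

velocity change Δv = (-0.03600000, 0.11200000, 0.04400000)
m·(v₁−v₀)/dt = (-0.9000, 2.8000, 1.1000)

F = (-0.9000, 2.8000, 1.1000)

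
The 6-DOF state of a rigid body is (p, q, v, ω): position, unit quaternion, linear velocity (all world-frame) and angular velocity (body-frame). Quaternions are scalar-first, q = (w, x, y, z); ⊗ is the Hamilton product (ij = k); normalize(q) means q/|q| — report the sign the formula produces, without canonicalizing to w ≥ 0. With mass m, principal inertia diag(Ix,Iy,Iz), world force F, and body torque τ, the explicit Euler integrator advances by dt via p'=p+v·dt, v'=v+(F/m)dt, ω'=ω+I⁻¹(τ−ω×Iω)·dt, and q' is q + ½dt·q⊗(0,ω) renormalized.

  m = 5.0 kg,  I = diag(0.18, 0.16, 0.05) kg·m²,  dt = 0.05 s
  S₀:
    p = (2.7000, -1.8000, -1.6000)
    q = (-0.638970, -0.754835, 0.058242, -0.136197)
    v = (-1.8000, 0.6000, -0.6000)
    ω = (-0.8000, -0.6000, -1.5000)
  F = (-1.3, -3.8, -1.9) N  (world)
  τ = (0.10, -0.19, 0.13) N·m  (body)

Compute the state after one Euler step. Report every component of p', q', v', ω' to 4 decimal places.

precession coupling ω×(Iω) = (-0.0990, 0.1560, -0.0096)
α = I⁻¹(τ − ω×Iω) = (1.1056, -2.1625, 2.7920)
new body rate ω' = (-0.7447, -0.7081, -1.3604)
2q̇ = q⊗(0,ω) = (-0.7732183, 0.3420948, -0.6399129, 1.4579496)
updated quaternion q' = (-0.6576, -0.7455, 0.0422, -0.0996)
a = F/m = (-0.2600, -0.7600, -0.3800)
new position p' = (2.6100, -1.7700, -1.6300)
new velocity v' = (-1.8130, 0.5620, -0.6190)

p' = (2.6100, -1.7700, -1.6300)
q' = (-0.6576, -0.7455, 0.0422, -0.0996)
v' = (-1.8130, 0.5620, -0.6190)
ω' = (-0.7447, -0.7081, -1.3604)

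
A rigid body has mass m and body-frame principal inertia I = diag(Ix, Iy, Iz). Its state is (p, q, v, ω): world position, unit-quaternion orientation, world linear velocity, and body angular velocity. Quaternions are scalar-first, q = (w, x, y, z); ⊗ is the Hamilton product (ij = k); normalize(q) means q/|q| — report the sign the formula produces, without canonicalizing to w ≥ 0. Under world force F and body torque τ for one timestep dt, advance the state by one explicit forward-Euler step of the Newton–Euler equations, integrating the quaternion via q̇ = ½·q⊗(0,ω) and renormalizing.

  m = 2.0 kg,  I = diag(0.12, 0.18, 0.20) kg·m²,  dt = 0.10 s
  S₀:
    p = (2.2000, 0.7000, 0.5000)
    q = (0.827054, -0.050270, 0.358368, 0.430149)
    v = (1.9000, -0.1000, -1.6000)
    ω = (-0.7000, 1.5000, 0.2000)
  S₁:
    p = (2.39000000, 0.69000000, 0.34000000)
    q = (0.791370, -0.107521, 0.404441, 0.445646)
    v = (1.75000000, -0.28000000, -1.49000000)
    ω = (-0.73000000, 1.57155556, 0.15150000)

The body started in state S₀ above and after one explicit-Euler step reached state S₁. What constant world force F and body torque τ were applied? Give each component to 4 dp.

v₁ − v₀ = (-0.15000000, -0.18000000, 0.11000000)
applied force F = (-3.0000, -3.6000, 2.2000)
Δω = ω₁−ω₀ = (-0.03000000, 0.07155556, -0.04850000)
I·α + gyro = (-0.0300, 0.1400, -0.1600)

F = (-3.0000, -3.6000, 2.2000)
τ = (-0.0300, 0.1400, -0.1600)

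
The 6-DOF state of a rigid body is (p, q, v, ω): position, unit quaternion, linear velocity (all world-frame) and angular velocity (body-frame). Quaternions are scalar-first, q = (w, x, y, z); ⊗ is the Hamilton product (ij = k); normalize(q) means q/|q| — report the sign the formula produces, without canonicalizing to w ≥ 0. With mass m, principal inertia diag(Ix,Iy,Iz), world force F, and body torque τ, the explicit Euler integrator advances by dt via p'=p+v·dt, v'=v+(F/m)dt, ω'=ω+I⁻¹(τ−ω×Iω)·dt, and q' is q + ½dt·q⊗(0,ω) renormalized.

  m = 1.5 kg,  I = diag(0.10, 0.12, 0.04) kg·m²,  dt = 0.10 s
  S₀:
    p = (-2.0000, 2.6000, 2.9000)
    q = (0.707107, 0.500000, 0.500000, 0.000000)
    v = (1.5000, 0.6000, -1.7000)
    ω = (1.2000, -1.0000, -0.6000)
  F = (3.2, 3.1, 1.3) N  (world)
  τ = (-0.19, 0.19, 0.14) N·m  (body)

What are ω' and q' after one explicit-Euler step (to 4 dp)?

(τ − ω×Iω)/I = (-1.4200, 1.9433, 4.1000)
ω + α·dt = (1.0580, -0.8057, -0.1900)
q⊗(0,ω) = (-0.1000000, 0.5485284, -0.4071070, -1.5242642)
updated quaternion q' = (0.6997, 0.5256, 0.4780, -0.0759)

ω' = (1.0580, -0.8057, -0.1900)
q' = (0.6997, 0.5256, 0.4780, -0.0759)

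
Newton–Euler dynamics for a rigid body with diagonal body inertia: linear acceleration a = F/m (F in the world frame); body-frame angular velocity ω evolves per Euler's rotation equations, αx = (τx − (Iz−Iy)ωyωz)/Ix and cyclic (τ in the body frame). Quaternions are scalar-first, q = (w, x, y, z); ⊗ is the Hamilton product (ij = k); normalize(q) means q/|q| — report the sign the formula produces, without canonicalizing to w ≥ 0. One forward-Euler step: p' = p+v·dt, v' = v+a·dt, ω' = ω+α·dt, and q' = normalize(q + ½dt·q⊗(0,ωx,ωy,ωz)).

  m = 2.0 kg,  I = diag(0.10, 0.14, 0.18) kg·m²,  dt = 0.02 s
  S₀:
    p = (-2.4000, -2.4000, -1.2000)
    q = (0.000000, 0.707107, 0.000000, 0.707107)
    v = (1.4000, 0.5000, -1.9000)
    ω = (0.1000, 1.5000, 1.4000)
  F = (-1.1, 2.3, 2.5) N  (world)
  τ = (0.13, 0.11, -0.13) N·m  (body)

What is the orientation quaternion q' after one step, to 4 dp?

q' = (-0.0106, 0.6964, -0.0092, 0.7176)

Hamilton product q⊗(0,ω) = (-1.0606605, -1.0606605, -0.9192391, 1.0606605)
updated quaternion q' = (-0.0106, 0.6964, -0.0092, 0.7176)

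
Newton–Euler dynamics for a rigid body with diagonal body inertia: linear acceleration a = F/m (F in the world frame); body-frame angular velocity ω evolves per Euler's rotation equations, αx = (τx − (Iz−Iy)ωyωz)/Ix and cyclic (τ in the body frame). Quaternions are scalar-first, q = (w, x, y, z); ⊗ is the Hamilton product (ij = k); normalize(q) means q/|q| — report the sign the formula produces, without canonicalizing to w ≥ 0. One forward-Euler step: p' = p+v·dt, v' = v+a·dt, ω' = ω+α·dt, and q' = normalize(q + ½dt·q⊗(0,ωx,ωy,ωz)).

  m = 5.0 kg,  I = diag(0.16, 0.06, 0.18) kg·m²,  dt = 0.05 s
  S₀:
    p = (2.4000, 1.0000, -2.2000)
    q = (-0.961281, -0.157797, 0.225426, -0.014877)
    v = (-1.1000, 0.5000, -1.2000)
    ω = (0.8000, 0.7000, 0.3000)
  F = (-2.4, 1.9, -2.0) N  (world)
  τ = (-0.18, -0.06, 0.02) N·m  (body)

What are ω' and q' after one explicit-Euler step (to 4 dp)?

angular accel α = (-1.2825, -0.9200, 0.4222)
new body rate ω' = (0.7359, 0.6540, 0.3211)
q⊗(0,ω) = (-0.0270975, -0.6909831, -0.6374592, -0.5791830)
q + ½dt·q⊗(0,ω), renormalized = (-0.9616, -0.1750, 0.2094, -0.0293)

ω' = (0.7359, 0.6540, 0.3211)
q' = (-0.9616, -0.1750, 0.2094, -0.0293)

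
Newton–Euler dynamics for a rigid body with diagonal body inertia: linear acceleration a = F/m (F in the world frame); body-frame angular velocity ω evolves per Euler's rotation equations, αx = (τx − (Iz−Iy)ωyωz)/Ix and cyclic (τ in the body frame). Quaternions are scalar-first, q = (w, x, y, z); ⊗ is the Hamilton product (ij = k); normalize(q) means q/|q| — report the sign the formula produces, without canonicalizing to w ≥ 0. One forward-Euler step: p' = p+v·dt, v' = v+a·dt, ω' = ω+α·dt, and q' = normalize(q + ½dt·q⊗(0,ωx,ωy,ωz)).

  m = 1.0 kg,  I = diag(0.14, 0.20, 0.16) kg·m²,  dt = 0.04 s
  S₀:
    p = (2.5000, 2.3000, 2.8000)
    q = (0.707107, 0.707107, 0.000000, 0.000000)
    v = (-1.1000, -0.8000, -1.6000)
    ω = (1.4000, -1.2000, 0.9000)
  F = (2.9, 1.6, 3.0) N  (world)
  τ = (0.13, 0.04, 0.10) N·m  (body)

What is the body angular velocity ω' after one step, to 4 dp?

ω' = (1.4248, -1.1870, 0.9502)

ω×(Iω) gyroscopic = (0.0432, -0.0252, -0.1008)
angular accel α = (0.6200, 0.3260, 1.2550)
ω' = ω + α·dt = (1.4248, -1.1870, 0.9502)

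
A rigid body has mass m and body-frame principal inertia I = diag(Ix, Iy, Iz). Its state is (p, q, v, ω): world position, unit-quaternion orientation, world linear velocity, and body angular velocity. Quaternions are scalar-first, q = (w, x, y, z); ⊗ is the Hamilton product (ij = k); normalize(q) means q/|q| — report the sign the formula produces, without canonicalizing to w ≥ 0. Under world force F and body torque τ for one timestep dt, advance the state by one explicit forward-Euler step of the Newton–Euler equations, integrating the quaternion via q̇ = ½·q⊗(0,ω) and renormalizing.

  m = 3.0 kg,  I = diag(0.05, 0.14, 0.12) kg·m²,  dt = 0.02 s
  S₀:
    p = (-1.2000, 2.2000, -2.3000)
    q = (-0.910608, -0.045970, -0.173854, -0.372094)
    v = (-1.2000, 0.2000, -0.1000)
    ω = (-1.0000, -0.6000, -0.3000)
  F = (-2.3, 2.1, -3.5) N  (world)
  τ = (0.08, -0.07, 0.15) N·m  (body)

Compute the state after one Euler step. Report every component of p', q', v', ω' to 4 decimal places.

p' = (-1.2240, 2.2040, -2.3020)
q' = (-0.9132, -0.0386, -0.1648, -0.3708)
v' = (-1.2153, 0.2140, -0.1233)
ω' = (-0.9666, -0.6070, -0.2840)

a = F/m = (-0.7667, 0.7000, -1.1667)
new position p' = (-1.2240, 2.2040, -2.3020)
v + (F/m)dt = (-1.2153, 0.2140, -0.1233)
(τ − ω×Iω)/I = (1.6720, -0.3500, 0.8000)
new body rate ω' = (-0.9666, -0.6070, -0.2840)
Hamilton product q⊗(0,ω) = (-0.2619106, 0.7395078, 0.9046678, 0.1269104)
q + ½dt·q⊗(0,ω), renormalized = (-0.9132, -0.0386, -0.1648, -0.3708)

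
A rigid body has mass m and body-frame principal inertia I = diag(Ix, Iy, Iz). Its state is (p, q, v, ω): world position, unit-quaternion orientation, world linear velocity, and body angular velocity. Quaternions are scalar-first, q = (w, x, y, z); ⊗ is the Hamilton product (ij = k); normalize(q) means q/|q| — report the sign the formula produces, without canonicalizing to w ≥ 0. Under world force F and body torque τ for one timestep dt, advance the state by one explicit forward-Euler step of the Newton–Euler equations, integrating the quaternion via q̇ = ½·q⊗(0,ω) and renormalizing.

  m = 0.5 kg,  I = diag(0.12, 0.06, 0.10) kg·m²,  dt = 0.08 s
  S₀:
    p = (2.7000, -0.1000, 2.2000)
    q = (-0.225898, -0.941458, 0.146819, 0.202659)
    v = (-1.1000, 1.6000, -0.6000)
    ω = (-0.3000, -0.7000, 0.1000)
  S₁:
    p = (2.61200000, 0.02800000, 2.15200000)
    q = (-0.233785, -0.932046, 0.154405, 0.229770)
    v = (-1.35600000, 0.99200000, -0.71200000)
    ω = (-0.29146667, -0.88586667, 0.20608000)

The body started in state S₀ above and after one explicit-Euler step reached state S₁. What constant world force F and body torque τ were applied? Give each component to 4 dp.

Δv = v₁−v₀ = (-0.25600000, -0.60800000, -0.11200000)
F = m·Δv/dt = (-1.6000, -3.8000, -0.7000)
rate change Δω = (0.00853333, -0.18586667, 0.10608000)
applied torque τ = (0.0100, -0.1400, 0.1200)

F = (-1.6000, -3.8000, -0.7000)
τ = (0.0100, -0.1400, 0.1200)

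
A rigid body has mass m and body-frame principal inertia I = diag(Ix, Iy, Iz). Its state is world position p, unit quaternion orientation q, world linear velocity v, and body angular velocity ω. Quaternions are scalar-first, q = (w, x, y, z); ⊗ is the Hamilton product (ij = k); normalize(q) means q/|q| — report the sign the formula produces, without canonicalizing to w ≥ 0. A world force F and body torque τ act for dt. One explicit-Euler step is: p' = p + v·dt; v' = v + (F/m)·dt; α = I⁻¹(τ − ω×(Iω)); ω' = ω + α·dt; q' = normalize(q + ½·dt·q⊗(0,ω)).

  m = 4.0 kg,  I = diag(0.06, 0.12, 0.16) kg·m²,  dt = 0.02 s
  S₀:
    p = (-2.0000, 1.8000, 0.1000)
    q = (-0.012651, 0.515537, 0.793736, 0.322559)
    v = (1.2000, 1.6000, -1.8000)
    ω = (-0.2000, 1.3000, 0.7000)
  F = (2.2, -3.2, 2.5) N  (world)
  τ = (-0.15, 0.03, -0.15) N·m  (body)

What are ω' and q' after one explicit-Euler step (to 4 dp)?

ω' = (-0.2621, 1.3027, 0.6832)
q' = (-0.0242, 0.5169, 0.7892, 0.3307)

angular accel α = (-3.1067, 0.1333, -0.8400)
ω + α·dt = (-0.2621, 1.3027, 0.6832)
2q̇ = q⊗(0,ω) = (-1.1545407, 0.1388187, -0.4418340, 0.8200896)
updated quaternion q' = (-0.0242, 0.5169, 0.7892, 0.3307)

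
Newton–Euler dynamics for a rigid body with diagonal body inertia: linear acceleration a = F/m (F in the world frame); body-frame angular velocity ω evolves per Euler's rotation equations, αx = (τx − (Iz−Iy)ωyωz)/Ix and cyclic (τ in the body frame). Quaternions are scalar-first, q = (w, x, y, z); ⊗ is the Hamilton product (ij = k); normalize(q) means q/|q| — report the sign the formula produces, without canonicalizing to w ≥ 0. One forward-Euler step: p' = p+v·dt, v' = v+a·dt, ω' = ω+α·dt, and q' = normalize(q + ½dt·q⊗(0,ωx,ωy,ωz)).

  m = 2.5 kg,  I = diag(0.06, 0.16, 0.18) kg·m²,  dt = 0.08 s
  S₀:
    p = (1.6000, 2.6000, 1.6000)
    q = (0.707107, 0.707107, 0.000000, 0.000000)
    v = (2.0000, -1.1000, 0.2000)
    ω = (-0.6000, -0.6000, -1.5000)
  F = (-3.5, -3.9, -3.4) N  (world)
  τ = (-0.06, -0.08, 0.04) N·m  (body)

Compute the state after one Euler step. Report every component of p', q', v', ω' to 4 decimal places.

p' = (1.7600, 2.5120, 1.6160)
q' = (0.7224, 0.6885, 0.0254, -0.0593)
v' = (1.8880, -1.2248, 0.0912)
ω' = (-0.7040, -0.5860, -1.4982)

new position p' = (1.7600, 2.5120, 1.6160)
v + (F/m)dt = (1.8880, -1.2248, 0.0912)
ω×(Iω) gyroscopic = (0.0180, -0.1080, 0.0360)
angular accel α = (-1.3000, 0.1750, 0.0222)
ω' = ω + α·dt = (-0.7040, -0.5860, -1.4982)
Hamilton product q⊗(0,ω) = (0.4242642, -0.4242642, 0.6363963, -1.4849247)
q + ½dt·q⊗(0,ω), renormalized = (0.7224, 0.6885, 0.0254, -0.0593)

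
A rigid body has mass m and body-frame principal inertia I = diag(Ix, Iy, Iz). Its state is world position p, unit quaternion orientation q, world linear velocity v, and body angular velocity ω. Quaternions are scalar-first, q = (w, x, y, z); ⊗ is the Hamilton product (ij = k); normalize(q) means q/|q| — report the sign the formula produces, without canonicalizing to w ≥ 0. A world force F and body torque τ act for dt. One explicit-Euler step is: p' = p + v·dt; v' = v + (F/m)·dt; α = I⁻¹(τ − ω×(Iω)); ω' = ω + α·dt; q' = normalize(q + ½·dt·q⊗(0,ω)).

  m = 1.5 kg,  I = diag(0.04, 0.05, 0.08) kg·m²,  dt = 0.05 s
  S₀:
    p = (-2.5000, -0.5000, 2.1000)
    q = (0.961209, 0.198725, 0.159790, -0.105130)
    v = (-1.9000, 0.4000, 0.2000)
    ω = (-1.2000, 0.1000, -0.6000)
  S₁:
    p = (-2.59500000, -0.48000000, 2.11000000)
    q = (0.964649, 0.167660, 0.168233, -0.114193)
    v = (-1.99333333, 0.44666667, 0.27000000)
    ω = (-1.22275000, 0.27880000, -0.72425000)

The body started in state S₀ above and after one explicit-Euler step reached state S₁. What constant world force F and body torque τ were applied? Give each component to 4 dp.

F = (-2.8000, 1.4000, 2.1000)
τ = (-0.0200, 0.1500, -0.2000)

rate change Δω = (-0.02275000, 0.17880000, -0.12425000)
I·α + gyro = (-0.0200, 0.1500, -0.2000)
v₁ − v₀ = (-0.09333333, 0.04666667, 0.07000000)
F = m·Δv/dt = (-2.8000, 1.4000, 2.1000)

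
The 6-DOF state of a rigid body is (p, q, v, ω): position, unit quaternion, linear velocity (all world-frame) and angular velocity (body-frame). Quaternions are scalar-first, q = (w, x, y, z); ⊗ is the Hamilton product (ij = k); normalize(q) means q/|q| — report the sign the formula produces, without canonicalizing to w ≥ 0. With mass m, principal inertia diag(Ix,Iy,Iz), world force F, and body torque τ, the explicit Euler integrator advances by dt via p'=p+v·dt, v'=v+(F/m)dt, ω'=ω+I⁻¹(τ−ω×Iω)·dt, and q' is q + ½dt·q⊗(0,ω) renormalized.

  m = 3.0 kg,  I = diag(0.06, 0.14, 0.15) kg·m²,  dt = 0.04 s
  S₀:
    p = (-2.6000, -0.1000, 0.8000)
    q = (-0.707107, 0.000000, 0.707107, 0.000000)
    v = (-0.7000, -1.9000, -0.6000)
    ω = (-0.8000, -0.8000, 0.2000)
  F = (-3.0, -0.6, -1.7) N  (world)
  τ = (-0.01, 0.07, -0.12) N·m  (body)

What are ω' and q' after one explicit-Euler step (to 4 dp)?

(τ − ω×Iω)/I = (-0.1400, 0.3971, -1.1413)
ω + α·dt = (-0.8056, -0.7841, 0.1543)
q⊗(0,ω) = (0.5656856, 0.7071070, 0.5656856, 0.4242642)
updated quaternion q' = (-0.6956, 0.0141, 0.7182, 0.0085)

ω' = (-0.8056, -0.7841, 0.1543)
q' = (-0.6956, 0.0141, 0.7182, 0.0085)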